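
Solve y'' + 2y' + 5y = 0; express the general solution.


Characteristic equation: r² + 2r + 5 = 0.
Discriminant is negative; roots r = -1 ± 2i (complex conjugate pair).
General solution uses e^(α x)(C₁ cos(β x) + C₂ sin(β x)): y = e^(-x)(C₁cos(2x) + C₂sin(2x)).


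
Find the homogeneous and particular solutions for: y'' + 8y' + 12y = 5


Characteristic roots of r² + 8r + 12 = 0 are -2, -6.
y_h = C₁e^(-2x) + C₂e^(-6x).
Constant forcing; try y_p = A. Then 12A = 5 ⇒ A = 5/12.
General solution: y = C₁e^(-2x) + C₂e^(-6x) + 5/12.


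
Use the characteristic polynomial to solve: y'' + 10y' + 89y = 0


Characteristic equation: r² + 10r + 89 = 0.
Discriminant is negative; roots r = -5 ± 8i (complex conjugate pair).
General solution uses e^(α x)(C₁ cos(β x) + C₂ sin(β x)): y = e^(-5x)(C₁cos(8x) + C₂sin(8x)).


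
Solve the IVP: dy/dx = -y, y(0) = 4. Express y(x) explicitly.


General solution of y' = -y is y = Ce^(-x).
Apply y(0) = 4: C = 4.
Particular solution: y = 4e^(-x).


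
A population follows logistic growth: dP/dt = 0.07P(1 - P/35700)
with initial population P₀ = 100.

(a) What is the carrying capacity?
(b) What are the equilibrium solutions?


Logistic ODE dP/dt = 0.07P(1 - P/35700) has equilibria where dP/dt = 0, i.e. P = 0 or P = 35700.
The coefficient (1 - P/K) = 0 when P = K, identifying K = 35700 as the carrying capacity.
(a) K = 35700; (b) equilibria P = 0 and P = 35700.


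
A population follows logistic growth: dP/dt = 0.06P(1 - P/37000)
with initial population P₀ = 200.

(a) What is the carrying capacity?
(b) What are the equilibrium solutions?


Logistic ODE dP/dt = 0.06P(1 - P/37000) has equilibria where dP/dt = 0, i.e. P = 0 or P = 37000.
The coefficient (1 - P/K) = 0 when P = K, identifying K = 37000 as the carrying capacity.
(a) K = 37000; (b) equilibria P = 0 and P = 37000.


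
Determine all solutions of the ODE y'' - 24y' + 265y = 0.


Characteristic equation: r² - 24r + 265 = 0.
Discriminant is negative; roots r = 12 ± 11i (complex conjugate pair).
General solution uses e^(α x)(C₁ cos(β x) + C₂ sin(β x)): y = e^(12x)(C₁cos(11x) + C₂sin(11x)).


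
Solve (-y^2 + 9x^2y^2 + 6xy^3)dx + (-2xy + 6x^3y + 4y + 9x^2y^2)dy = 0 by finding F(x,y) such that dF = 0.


Check exactness: ∂M/∂y = -2y + 18x^2y + 18xy^2 and ∂N/∂x = -2y + 18x^2y + 18xy^2; equal, so the equation is exact.
Integrate M with respect to x (treating y as constant): ∫M dx = -xy^2 + 3x^3y^2 + 3x^2y^3 + h(y).
Differentiate w.r.t. y and set equal to N: the x-dependent terms already match, leaving h'(y) = 4y. Integrate: h(y) = 2y^2.
So F(x,y) = -xy^2 + 3x^3y^2 + 2y^2 + 3x^2y^3.
General solution: -xy^2 + 3x^3y^2 + 2y^2 + 3x^2y^3 = C.


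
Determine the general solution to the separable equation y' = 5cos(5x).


g(y) = 1, so integrate directly: y = ∫ 5cos(5x) dx = sin(5x) + C.


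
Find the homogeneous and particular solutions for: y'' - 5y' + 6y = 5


Characteristic roots of r² - 5r + 6 = 0 are 3, 2.
y_h = C₁e^(3x) + C₂e^(2x).
Forcing exponent 0 is not a characteristic root; try y_p = A.
Substitute: A·(0 + (-5)·0 + (6)) = A·6 = 5, so A = 5/6.
General solution: y = C₁e^(3x) + C₂e^(2x) + 5/6.


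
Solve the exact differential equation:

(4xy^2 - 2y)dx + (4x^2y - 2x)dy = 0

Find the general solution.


Check exactness: ∂M/∂y = 8xy - 2 and ∂N/∂x = 8xy - 2; equal, so the equation is exact.
Integrate M with respect to x (treating y as constant): ∫M dx = 2x^2y^2 - 2xy + h(y).
Differentiate w.r.t. y and set equal to N: all terms match, so h'(y) = 0 and h is a constant absorbed into C.
General solution: 2x^2y^2 - 2xy = C.


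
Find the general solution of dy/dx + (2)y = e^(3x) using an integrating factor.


P(x) = 2 ⇒ μ = e^(2x).
(μ y)' = e^(5x) ⇒ μ y = e^(5x)/5 + C.
Divide by μ: y = (1/5)e^(3x) + Ce^(-2x).


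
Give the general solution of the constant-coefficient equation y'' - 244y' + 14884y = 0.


Characteristic equation: r² - 244r + 14884 = 0, i.e. (r - 122)² = 0.
Repeated root r = 122; include an x factor for the second linearly independent solution.
General solution: y = (C₁ + C₂x)e^(122x).


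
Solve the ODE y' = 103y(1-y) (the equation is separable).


Separate: dy/[y(1-y)] = 103 dx.
Partial fractions: 1/[y(1-y)] = 1/y + 1/(1-y).
Integrate: ln|y/(1-y)| = 103x + C₀.
Solve for y: y = 1/(1 + Ce^(-103x)).


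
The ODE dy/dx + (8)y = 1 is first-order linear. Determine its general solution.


P(x) = 8, Q(x) = 1; integrating factor μ = e^(8x).
(μ y)' = e^(8x) ⇒ μ y = (1/8)e^(8x) + C.
Divide by μ: y = 1/8 + Ce^(-8x).


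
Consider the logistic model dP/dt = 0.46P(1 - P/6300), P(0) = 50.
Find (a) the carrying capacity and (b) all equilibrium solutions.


Logistic ODE dP/dt = 0.46P(1 - P/6300) has equilibria where dP/dt = 0, i.e. P = 0 or P = 6300.
The coefficient (1 - P/K) = 0 when P = K, identifying K = 6300 as the carrying capacity.
(a) K = 6300; (b) equilibria P = 0 and P = 6300.


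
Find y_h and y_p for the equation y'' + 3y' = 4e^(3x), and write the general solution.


Characteristic roots of r² + 3r = 0 are 0, -3.
y_h = C₁ + C₂e^(-3x).
Forcing exponent 3 is not a characteristic root; try y_p = Ae^(3x).
Substitute: A·(9 + (3)·3 + (0)) = A·18 = 4, so A = 2/9.
General solution: y = C₁ + C₂e^(-3x) + (2/9)e^(3x).


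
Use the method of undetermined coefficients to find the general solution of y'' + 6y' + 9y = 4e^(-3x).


Characteristic polynomial (r + 3)² = 0; repeated root r = -3.
y_h = (C₁ + C₂x)e^(-3x). Forcing matches the repeated root (resonance), so try y_p = Ax² e^(-3x).
Substitute and solve for A: 2A = 4, so A = 2.
General solution: y = (C₁ + C₂x + 2x²)e^(-3x).


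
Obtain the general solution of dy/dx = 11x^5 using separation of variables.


Integrate both sides with respect to x: y = ∫ 11x^5 dx = (11/6)x^6 + C.


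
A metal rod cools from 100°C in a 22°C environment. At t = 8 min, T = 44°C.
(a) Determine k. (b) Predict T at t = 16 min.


Newton's law: T(t) = T_a + (T₀ - T_a)e^(-kt).
(a) Use T(8) = 44: (44 - 22)/(100 - 22) = e^(-k·8), so k = -ln(0.282)/8 ≈ 0.1582.
(b) Apply k to t = 16: T(16) = 22 + (78)e^(-2.531) ≈ 28.2°C.


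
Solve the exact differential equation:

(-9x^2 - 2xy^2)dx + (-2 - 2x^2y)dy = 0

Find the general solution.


Check exactness: ∂M/∂y = -4xy and ∂N/∂x = -4xy; equal, so the equation is exact.
Integrate M with respect to x (treating y as constant): ∫M dx = -3x^3 - x^2y^2 + h(y).
Differentiate w.r.t. y and set equal to N: the x-dependent terms already match, leaving h'(y) = -2. Integrate: h(y) = -2y.
So F(x,y) = -3x^3 - 2y - x^2y^2.
General solution: -3x^3 - 2y - x^2y^2 = C.


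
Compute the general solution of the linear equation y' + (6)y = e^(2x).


P(x) = 6 ⇒ μ = e^(6x).
(μ y)' = e^(8x) ⇒ μ y = e^(8x)/8 + C.
Divide by μ: y = (1/8)e^(2x) + Ce^(-6x).


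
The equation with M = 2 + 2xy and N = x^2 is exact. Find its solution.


Check exactness: ∂M/∂y = 2x and ∂N/∂x = 2x; equal, so the equation is exact.
Integrate M with respect to x (treating y as constant): ∫M dx = 2x + x^2y + h(y).
Differentiate w.r.t. y and set equal to N: all terms match, so h'(y) = 0 and h is a constant absorbed into C.
General solution: 2x + x^2y = C.


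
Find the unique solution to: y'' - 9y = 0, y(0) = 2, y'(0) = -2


Characteristic roots of r² - 9 = 0 are -3, 3.
General solution y = c₁ e^(-3x) + c₂ e^(3x).
Apply y(0) = 2: c₁ + c₂ = 2. Apply y'(0) = -2: -3 c₁ + 3 c₂ = -2.
Solve: c₁ = 4/3, c₂ = 2/3.
Particular solution: y = (4/3)e^(-3x) + (2/3)e^(3x).


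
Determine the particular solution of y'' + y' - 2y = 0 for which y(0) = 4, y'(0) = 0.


Characteristic roots of r² + r - 2 = 0 are 1, -2.
General solution y = c₁ e^(x) + c₂ e^(-2x).
Apply y(0) = 4: c₁ + c₂ = 4. Apply y'(0) = 0: 1 c₁ - 2 c₂ = 0.
Solve: c₁ = 8/3, c₂ = 4/3.
Particular solution: y = (8/3)e^(x) + (4/3)e^(-2x).


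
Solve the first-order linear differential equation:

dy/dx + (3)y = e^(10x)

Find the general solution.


P(x) = 3 ⇒ μ = e^(3x).
(μ y)' = e^(13x) ⇒ μ y = e^(13x)/13 + C.
Divide by μ: y = (1/13)e^(10x) + Ce^(-3x).


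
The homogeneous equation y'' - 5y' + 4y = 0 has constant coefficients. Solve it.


Characteristic equation: r² - 5r + 4 = 0.
Factor: (r - 4)(r - 1) = 0 ⇒ r = 4, 1 (distinct real).
General solution: y = C₁e^(4x) + C₂e^(x).


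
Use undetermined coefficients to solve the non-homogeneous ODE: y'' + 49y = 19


Homogeneous part: r² + 49 = 0 ⇒ r = ±7i, so y_h = C₁cos(7x) + C₂sin(7x).
Try constant y_p = A; plug in: 49A = 19 ⇒ A = 19/49.
General solution: y = C₁cos(7x) + C₂sin(7x) + 19/49.


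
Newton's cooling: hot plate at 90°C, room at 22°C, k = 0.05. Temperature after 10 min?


Newton's law: dT/dt = -k(T - T_a) has solution T(t) = T_a + (T₀ - T_a)e^(-kt).
Plug in T_a = 22, T₀ = 90, k = 0.05, t = 10: T(10) = 22 + (68)e^(-0.50) ≈ 63.2°C.


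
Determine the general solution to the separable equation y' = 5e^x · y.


Separate variables: dy/y = 5e^x dx.
Integrate: ln|y| = 5e^x + C₀.
Exponentiate: y = Ce^(5e^x).


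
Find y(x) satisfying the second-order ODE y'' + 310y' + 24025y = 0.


Characteristic equation: r² + 310r + 24025 = 0, i.e. (r + 155)² = 0.
Repeated root r = -155; include an x factor for the second linearly independent solution.
General solution: y = (C₁ + C₂x)e^(-155x).


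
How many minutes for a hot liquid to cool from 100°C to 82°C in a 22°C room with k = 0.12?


From T(t) = T_a + (T₀ - T_a)e^(-kt), set T(t) = 82:
(82 - 22) / (100 - 22) = e^(-0.12t), so t = -ln(0.769)/0.12 ≈ 2.2 minutes.


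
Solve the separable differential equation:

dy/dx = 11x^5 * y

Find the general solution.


Separate variables: dy/y = 11x^5 dx.
Integrate: ln|y| = (11/6)x^6 + C₀.
Exponentiate: y = Ce^((11/6)x^6).


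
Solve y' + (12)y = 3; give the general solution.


P(x) = 12, Q(x) = 3; integrating factor μ = e^(12x).
(μ y)' = 3e^(12x) ⇒ μ y = (1/4)e^(12x) + C.
Divide by μ: y = 1/4 + Ce^(-12x).


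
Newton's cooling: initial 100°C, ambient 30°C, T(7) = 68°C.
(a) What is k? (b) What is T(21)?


Newton's law: T(t) = T_a + (T₀ - T_a)e^(-kt).
(a) Use T(7) = 68: (68 - 30)/(100 - 30) = e^(-k·7), so k = -ln(0.543)/7 ≈ 0.0873.
(b) Apply k to t = 21: T(21) = 30 + (70)e^(-1.833) ≈ 41.2°C.


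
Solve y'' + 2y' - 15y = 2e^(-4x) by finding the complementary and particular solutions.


Characteristic roots of r² + 2r - 15 = 0 are -5, 3.
y_h = C₁e^(-5x) + C₂e^(3x).
Forcing exponent -4 is not a characteristic root; try y_p = Ae^(-4x).
Substitute: A·(16 + (2)·-4 + (-15)) = A·-7 = 2, so A = -2/7.
General solution: y = C₁e^(-5x) + C₂e^(3x) - (2/7)e^(-4x).


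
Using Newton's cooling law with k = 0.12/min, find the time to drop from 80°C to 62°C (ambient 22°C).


From T(t) = T_a + (T₀ - T_a)e^(-kt), set T(t) = 62:
(62 - 22) / (80 - 22) = e^(-0.12t), so t = -ln(0.690)/0.12 ≈ 3.1 minutes.


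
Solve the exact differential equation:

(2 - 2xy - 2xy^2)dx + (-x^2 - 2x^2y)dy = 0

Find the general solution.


Check exactness: ∂M/∂y = -2x - 4xy and ∂N/∂x = -2x - 4xy; equal, so the equation is exact.
Integrate M with respect to x (treating y as constant): ∫M dx = 2x - x^2y - x^2y^2 + h(y).
Differentiate w.r.t. y and set equal to N: all terms match, so h'(y) = 0 and h is a constant absorbed into C.
General solution: 2x - x^2y - x^2y^2 = C.


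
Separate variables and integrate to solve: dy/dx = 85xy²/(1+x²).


Separate: dy/y² = 85x/(1+x²) dx.
Integrate LHS: ∫ dy/y² = -1/y.
Integrate RHS via u = 1+x²: (85/2)ln(1+x²) + C.
Result: -1/y = (85/2)ln(1+x²) + C.


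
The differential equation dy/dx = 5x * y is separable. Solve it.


Separate variables: dy/y = 5x dx.
Integrate: ln|y| = (5/2)x^2 + C₀.
Exponentiate: y = Ce^((5/2)x^2).


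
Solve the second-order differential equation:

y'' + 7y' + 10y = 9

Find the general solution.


Characteristic roots of r² + 7r + 10 = 0 are -5, -2.
y_h = C₁e^(-5x) + C₂e^(-2x).
Constant forcing; try y_p = A. Then 10A = 9 ⇒ A = 9/10.
General solution: y = C₁e^(-5x) + C₂e^(-2x) + 9/10.


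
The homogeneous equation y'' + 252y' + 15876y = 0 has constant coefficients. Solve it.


Characteristic equation: r² + 252r + 15876 = 0, i.e. (r + 126)² = 0.
Repeated root r = -126; include an x factor for the second linearly independent solution.
General solution: y = (C₁ + C₂x)e^(-126x).


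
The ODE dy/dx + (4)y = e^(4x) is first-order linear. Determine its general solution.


P(x) = 4 ⇒ μ = e^(4x).
(μ y)' = e^(8x) ⇒ μ y = e^(8x)/8 + C.
Divide by μ: y = (1/8)e^(4x) + Ce^(-4x).


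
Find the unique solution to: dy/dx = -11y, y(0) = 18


General solution of y' = -11y is y = Ce^(-11x).
Apply y(0) = 18: C = 18.
Particular solution: y = 18e^(-11x).


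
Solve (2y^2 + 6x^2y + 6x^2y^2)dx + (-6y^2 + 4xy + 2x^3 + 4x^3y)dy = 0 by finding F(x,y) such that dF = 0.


Check exactness: ∂M/∂y = 4y + 6x^2 + 12x^2y and ∂N/∂x = 4y + 6x^2 + 12x^2y; equal, so the equation is exact.
Integrate M with respect to x (treating y as constant): ∫M dx = 2xy^2 + 2x^3y + 2x^3y^2 + h(y).
Differentiate w.r.t. y and set equal to N: the x-dependent terms already match, leaving h'(y) = -6y^2. Integrate: h(y) = -2y^3.
So F(x,y) = -2y^3 + 2xy^2 + 2x^3y + 2x^3y^2.
General solution: -2y^3 + 2xy^2 + 2x^3y + 2x^3y^2 = C.


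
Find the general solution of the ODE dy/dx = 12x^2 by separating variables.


Integrate both sides with respect to x: y = ∫ 12x^2 dx = 4x^3 + C.


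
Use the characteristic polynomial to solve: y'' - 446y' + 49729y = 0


Characteristic equation: r² - 446r + 49729 = 0, i.e. (r - 223)² = 0.
Repeated root r = 223; include an x factor for the second linearly independent solution.
General solution: y = (C₁ + C₂x)e^(223x).


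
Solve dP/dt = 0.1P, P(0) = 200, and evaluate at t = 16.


The ODE dP/dt = 0.1P has solution P(t) = P(0)e^(0.1t).
Substitute P(0) = 200 and t = 16: P(16) = 200 e^(1.60) ≈ 991.


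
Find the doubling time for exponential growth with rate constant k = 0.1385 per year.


Exponential growth: P(t) = P₀ e^(0.1385t). Set P(t)/P₀ = 2: e^(0.1385t) = 2.
Solve: t = ln(2)/0.1385 ≈ 5.00 years.


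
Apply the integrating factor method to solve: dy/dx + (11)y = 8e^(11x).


P(x) = 11 ⇒ μ = e^(11x).
(μ y)' = 8e^(22x) ⇒ μ y = (8/22)e^(22x) + C.
Divide by μ: y = (4/11)e^(11x) + Ce^(-11x).


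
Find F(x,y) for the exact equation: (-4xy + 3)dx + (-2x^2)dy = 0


Check exactness: ∂M/∂y = -4x and ∂N/∂x = -4x; equal, so the equation is exact.
Integrate M with respect to x (treating y as constant): ∫M dx = -2x^2y + 3x + h(y).
Differentiate w.r.t. y and set equal to N: all terms match, so h'(y) = 0 and h is a constant absorbed into C.
General solution: -2x^2y + 3x = C.


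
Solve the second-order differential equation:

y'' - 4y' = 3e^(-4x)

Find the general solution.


Characteristic roots of r² - 4r = 0 are 0, 4.
y_h = C₁ + C₂e^(4x).
Forcing exponent -4 is not a characteristic root; try y_p = Ae^(-4x).
Substitute: A·(16 + (-4)·-4 + (0)) = A·32 = 3, so A = 3/32.
General solution: y = C₁ + C₂e^(4x) + (3/32)e^(-4x).


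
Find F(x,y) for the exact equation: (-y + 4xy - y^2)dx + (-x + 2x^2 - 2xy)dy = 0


Check exactness: ∂M/∂y = -1 + 4x - 2y and ∂N/∂x = -1 + 4x - 2y; equal, so the equation is exact.
Integrate M with respect to x (treating y as constant): ∫M dx = -xy + 2x^2y - xy^2 + h(y).
Differentiate w.r.t. y and set equal to N: all terms match, so h'(y) = 0 and h is a constant absorbed into C.
General solution: -xy + 2x^2y - xy^2 = C.


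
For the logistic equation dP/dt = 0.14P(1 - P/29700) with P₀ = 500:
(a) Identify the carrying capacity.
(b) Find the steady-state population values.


Logistic ODE dP/dt = 0.14P(1 - P/29700) has equilibria where dP/dt = 0, i.e. P = 0 or P = 29700.
The coefficient (1 - P/K) = 0 when P = K, identifying K = 29700 as the carrying capacity.
(a) K = 29700; (b) equilibria P = 0 and P = 29700.


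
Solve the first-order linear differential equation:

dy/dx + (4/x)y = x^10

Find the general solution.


P(x) = 4/x ⇒ μ = x^4.
(x^4 y)' = x^4·x^10 = x^14.
Integrate: x^4 y = x^15/(15) + C.
Solve for y: y = (1/15)x^11 + C/x^4.


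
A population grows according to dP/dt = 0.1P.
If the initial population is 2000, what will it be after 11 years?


The ODE dP/dt = 0.1P has solution P(t) = P(0)e^(0.1t).
Substitute P(0) = 2000 and t = 11: P(11) = 2000 e^(1.10) ≈ 6008.


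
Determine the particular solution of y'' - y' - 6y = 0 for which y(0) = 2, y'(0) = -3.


Characteristic roots of r² - r - 6 = 0 are 3, -2.
General solution y = c₁ e^(3x) + c₂ e^(-2x).
Apply y(0) = 2: c₁ + c₂ = 2. Apply y'(0) = -3: 3 c₁ - 2 c₂ = -3.
Solve: c₁ = 1/5, c₂ = 9/5.
Particular solution: y = (1/5)e^(3x) + (9/5)e^(-2x).


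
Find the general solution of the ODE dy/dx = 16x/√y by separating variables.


Separate: √y dy = 16x dx.
Integrate: (2/3)y^(3/2) = 8x² + C.


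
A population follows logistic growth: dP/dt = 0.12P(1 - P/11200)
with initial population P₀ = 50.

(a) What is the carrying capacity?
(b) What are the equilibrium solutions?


Logistic ODE dP/dt = 0.12P(1 - P/11200) has equilibria where dP/dt = 0, i.e. P = 0 or P = 11200.
The coefficient (1 - P/K) = 0 when P = K, identifying K = 11200 as the carrying capacity.
(a) K = 11200; (b) equilibria P = 0 and P = 11200.


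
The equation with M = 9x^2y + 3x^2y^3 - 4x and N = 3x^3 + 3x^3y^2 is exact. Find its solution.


Check exactness: ∂M/∂y = 9x^2 + 9x^2y^2 and ∂N/∂x = 9x^2 + 9x^2y^2; equal, so the equation is exact.
Integrate M with respect to x (treating y as constant): ∫M dx = 3x^3y + x^3y^3 - 2x^2 + h(y).
Differentiate w.r.t. y and set equal to N: all terms match, so h'(y) = 0 and h is a constant absorbed into C.
General solution: 3x^3y + x^3y^3 - 2x^2 = C.


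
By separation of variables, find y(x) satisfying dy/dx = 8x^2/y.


Separate variables: y dy = 8x^2 dx.
Integrate both sides: y²/2 = (8/3)x^3 + C₀.
Multiply by 2: y² = (16/3)x^3 + C.


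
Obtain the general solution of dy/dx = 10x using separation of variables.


Integrate both sides with respect to x: y = ∫ 10x dx = 5x^2 + C.


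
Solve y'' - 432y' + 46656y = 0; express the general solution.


Characteristic equation: r² - 432r + 46656 = 0, i.e. (r - 216)² = 0.
Repeated root r = 216; include an x factor for the second linearly independent solution.
General solution: y = (C₁ + C₂x)e^(216x).


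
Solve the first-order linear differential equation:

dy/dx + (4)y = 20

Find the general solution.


P(x) = 4, Q(x) = 20; integrating factor μ = e^(4x).
(μ y)' = 20e^(4x) ⇒ μ y = 5e^(4x) + C.
Divide by μ: y = 5 + Ce^(-4x).


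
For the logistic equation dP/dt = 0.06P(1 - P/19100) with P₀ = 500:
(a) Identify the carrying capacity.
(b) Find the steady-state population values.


Logistic ODE dP/dt = 0.06P(1 - P/19100) has equilibria where dP/dt = 0, i.e. P = 0 or P = 19100.
The coefficient (1 - P/K) = 0 when P = K, identifying K = 19100 as the carrying capacity.
(a) K = 19100; (b) equilibria P = 0 and P = 19100.


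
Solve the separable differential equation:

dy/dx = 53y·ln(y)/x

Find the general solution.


Separate: dy/[y ln(y)] = 53 dx/x.
Substitute u = ln(y): du/u = 53 dx/x.
Integrate: ln|ln(y)| = 53ln|x| + C₀, hence ln(y) = C·x^53.


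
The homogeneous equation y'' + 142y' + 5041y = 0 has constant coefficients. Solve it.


Characteristic equation: r² + 142r + 5041 = 0, i.e. (r + 71)² = 0.
Repeated root r = -71; include an x factor for the second linearly independent solution.
General solution: y = (C₁ + C₂x)e^(-71x).


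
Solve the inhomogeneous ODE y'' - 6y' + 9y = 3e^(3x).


Characteristic polynomial (r - 3)² = 0; repeated root r = 3.
y_h = (C₁ + C₂x)e^(3x). Forcing matches the repeated root (resonance), so try y_p = Ax² e^(3x).
Substitute and solve for A: 2A = 3, so A = 3/2.
General solution: y = (C₁ + C₂x + (3/2)x²)e^(3x).


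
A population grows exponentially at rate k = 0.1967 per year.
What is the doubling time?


Exponential growth: P(t) = P₀ e^(0.1967t). Set P(t)/P₀ = 2: e^(0.1967t) = 2.
Solve: t = ln(2)/0.1967 ≈ 3.52 years.


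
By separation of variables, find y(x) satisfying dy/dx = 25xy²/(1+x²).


Separate: dy/y² = 25x/(1+x²) dx.
Integrate LHS: ∫ dy/y² = -1/y.
Integrate RHS via u = 1+x²: (25/2)ln(1+x²) + C.
Result: -1/y = (25/2)ln(1+x²) + C.


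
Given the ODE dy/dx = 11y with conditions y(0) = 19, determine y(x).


General solution of y' = 11y is y = Ce^(11x).
Apply y(0) = 19: C = 19.
Particular solution: y = 19e^(11x).


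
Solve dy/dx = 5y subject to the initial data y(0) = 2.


General solution of y' = 5y is y = Ce^(5x).
Apply y(0) = 2: C = 2.
Particular solution: y = 2e^(5x).


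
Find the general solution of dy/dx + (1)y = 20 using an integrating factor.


P(x) = 1, Q(x) = 20; integrating factor μ = e^(x).
(μ y)' = 20e^(x) ⇒ μ y = 20e^(x) + C.
Divide by μ: y = 20 + Ce^(-x).


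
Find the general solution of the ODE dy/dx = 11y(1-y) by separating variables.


Separate: dy/[y(1-y)] = 11 dx.
Partial fractions: 1/[y(1-y)] = 1/y + 1/(1-y).
Integrate: ln|y/(1-y)| = 11x + C₀.
Solve for y: y = 1/(1 + Ce^(-11x)).


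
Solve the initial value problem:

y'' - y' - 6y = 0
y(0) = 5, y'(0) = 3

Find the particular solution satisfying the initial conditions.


Characteristic roots of r² - r - 6 = 0 are 3, -2.
General solution y = c₁ e^(3x) + c₂ e^(-2x).
Apply y(0) = 5: c₁ + c₂ = 5. Apply y'(0) = 3: 3 c₁ - 2 c₂ = 3.
Solve: c₁ = 13/5, c₂ = 12/5.
Particular solution: y = (13/5)e^(3x) + (12/5)e^(-2x).


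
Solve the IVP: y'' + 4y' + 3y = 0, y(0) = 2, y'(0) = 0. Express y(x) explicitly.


Characteristic roots of r² + 4r + 3 = 0 are -3, -1.
General solution y = c₁ e^(-3x) + c₂ e^(-x).
Apply y(0) = 2: c₁ + c₂ = 2. Apply y'(0) = 0: -3 c₁ - 1 c₂ = 0.
Solve: c₁ = -1, c₂ = 3.
Particular solution: y = -e^(-3x) + 3e^(-x).


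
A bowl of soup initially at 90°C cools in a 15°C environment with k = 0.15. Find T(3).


Newton's law: dT/dt = -k(T - T_a) has solution T(t) = T_a + (T₀ - T_a)e^(-kt).
Plug in T_a = 15, T₀ = 90, k = 0.15, t = 3: T(3) = 15 + (75)e^(-0.45) ≈ 62.8°C.


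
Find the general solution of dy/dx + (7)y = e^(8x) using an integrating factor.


P(x) = 7 ⇒ μ = e^(7x).
(μ y)' = e^(15x) ⇒ μ y = e^(15x)/15 + C.
Divide by μ: y = (1/15)e^(8x) + Ce^(-7x).


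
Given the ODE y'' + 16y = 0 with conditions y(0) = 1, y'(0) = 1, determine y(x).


Characteristic roots of r² + 16 = 0 are ±4i, so y = C₁cos(4x) + C₂sin(4x).
Apply y(0) = 1: C₁ = 1. Differentiate and apply y'(0) = 1: 4·C₂ = 1, so C₂ = 1/4.
Particular solution: y = cos(4x) + (1/4)sin(4x).


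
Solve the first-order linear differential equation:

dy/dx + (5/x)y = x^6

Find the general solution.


P(x) = 5/x ⇒ μ = x^5.
(x^5 y)' = x^11 ⇒ x^5 y = x^12/(12) + C.
Solve for y: y = (1/12)x^7 + C/x^5.


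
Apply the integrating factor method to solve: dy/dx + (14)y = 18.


P(x) = 14, Q(x) = 18; integrating factor μ = e^(14x).
(μ y)' = 18e^(14x) ⇒ μ y = (9/7)e^(14x) + C.
Divide by μ: y = 9/7 + Ce^(-14x).


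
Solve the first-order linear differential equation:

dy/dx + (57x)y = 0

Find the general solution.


P(x) = 57x ⇒ μ = e^((57/2)x²).
Q(x) = 0 so μ y is constant: y = Ce^(-(57/2)x²).


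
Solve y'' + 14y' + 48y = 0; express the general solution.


Characteristic equation: r² + 14r + 48 = 0.
Factor: (r + 6)(r + 8) = 0 ⇒ r = -6, -8 (distinct real).
General solution: y = C₁e^(-6x) + C₂e^(-8x).


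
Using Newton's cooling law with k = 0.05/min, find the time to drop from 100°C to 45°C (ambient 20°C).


From T(t) = T_a + (T₀ - T_a)e^(-kt), set T(t) = 45:
(45 - 20) / (100 - 20) = e^(-0.05t), so t = -ln(0.312)/0.05 ≈ 23.3 minutes.


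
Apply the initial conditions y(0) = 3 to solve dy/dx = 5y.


General solution of y' = 5y is y = Ce^(5x).
Apply y(0) = 3: C = 3.
Particular solution: y = 3e^(5x).


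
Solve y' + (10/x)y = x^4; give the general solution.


P(x) = 10/x ⇒ μ = x^10.
(x^10 y)' = x^14 ⇒ x^10 y = x^15/(15) + C.
Solve for y: y = (1/15)x^5 + C/x^10.


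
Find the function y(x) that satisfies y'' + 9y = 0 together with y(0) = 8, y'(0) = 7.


Characteristic roots of r² + 9 = 0 are ±3i, so y = C₁cos(3x) + C₂sin(3x).
Apply y(0) = 8: C₁ = 8. Differentiate and apply y'(0) = 7: 3·C₂ = 7, so C₂ = 7/3.
Particular solution: y = 8cos(3x) + (7/3)sin(3x).


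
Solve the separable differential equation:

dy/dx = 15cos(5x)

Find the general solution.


g(y) = 1, so integrate directly: y = ∫ 15cos(5x) dx = 3sin(5x) + C.


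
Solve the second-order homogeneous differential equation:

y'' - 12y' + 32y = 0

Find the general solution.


Characteristic equation: r² - 12r + 32 = 0.
Factor: (r - 8)(r - 4) = 0 ⇒ r = 8, 4 (distinct real).
General solution: y = C₁e^(8x) + C₂e^(4x).


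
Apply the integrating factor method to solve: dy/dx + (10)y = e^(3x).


P(x) = 10 ⇒ μ = e^(10x).
(μ y)' = e^(13x) ⇒ μ y = e^(13x)/13 + C.
Divide by μ: y = (1/13)e^(3x) + Ce^(-10x).


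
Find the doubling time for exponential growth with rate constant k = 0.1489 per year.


Exponential growth: P(t) = P₀ e^(0.1489t). Set P(t)/P₀ = 2: e^(0.1489t) = 2.
Solve: t = ln(2)/0.1489 ≈ 4.66 years.


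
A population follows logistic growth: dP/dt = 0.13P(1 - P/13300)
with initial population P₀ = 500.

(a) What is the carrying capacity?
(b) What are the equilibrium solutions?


Logistic ODE dP/dt = 0.13P(1 - P/13300) has equilibria where dP/dt = 0, i.e. P = 0 or P = 13300.
The coefficient (1 - P/K) = 0 when P = K, identifying K = 13300 as the carrying capacity.
(a) K = 13300; (b) equilibria P = 0 and P = 13300.


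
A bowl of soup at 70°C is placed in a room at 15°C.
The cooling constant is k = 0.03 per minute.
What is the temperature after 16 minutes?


Newton's law: dT/dt = -k(T - T_a) has solution T(t) = T_a + (T₀ - T_a)e^(-kt).
Plug in T_a = 15, T₀ = 70, k = 0.03, t = 16: T(16) = 15 + (55)e^(-0.48) ≈ 49.0°C.


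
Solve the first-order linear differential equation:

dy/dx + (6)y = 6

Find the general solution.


P(x) = 6, Q(x) = 6; integrating factor μ = e^(6x).
(μ y)' = 6e^(6x) ⇒ μ y = e^(6x) + C.
Divide by μ: y = 1 + Ce^(-6x).


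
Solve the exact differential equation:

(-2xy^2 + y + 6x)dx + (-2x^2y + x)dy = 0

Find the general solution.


Check exactness: ∂M/∂y = -4xy + 1 and ∂N/∂x = -4xy + 1; equal, so the equation is exact.
Integrate M with respect to x (treating y as constant): ∫M dx = -x^2y^2 + xy + 3x^2 + h(y).
Differentiate w.r.t. y and set equal to N: all terms match, so h'(y) = 0 and h is a constant absorbed into C.
General solution: -x^2y^2 + xy + 3x^2 = C.


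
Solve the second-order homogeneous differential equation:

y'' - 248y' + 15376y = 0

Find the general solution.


Characteristic equation: r² - 248r + 15376 = 0, i.e. (r - 124)² = 0.
Repeated root r = 124; include an x factor for the second linearly independent solution.
General solution: y = (C₁ + C₂x)e^(124x).


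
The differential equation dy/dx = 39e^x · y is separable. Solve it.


Separate variables: dy/y = 39e^x dx.
Integrate: ln|y| = 39e^x + C₀.
Exponentiate: y = Ce^(39e^x).


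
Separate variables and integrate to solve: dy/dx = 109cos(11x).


g(y) = 1, so integrate directly: y = ∫ 109cos(11x) dx = (109/11)sin(11x) + C.


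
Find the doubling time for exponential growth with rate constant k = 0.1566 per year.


Exponential growth: P(t) = P₀ e^(0.1566t). Set P(t)/P₀ = 2: e^(0.1566t) = 2.
Solve: t = ln(2)/0.1566 ≈ 4.43 years.


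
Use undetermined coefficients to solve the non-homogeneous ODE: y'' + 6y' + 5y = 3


Characteristic roots of r² + 6r + 5 = 0 are -1, -5.
y_h = C₁e^(-x) + C₂e^(-5x).
Constant forcing; try y_p = A. Then 5A = 3 ⇒ A = 3/5.
General solution: y = C₁e^(-x) + C₂e^(-5x) + 3/5.


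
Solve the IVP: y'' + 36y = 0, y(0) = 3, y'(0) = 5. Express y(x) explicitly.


Characteristic roots of r² + 36 = 0 are ±6i, so y = C₁cos(6x) + C₂sin(6x).
Apply y(0) = 3: C₁ = 3. Differentiate and apply y'(0) = 5: 6·C₂ = 5, so C₂ = 5/6.
Particular solution: y = 3cos(6x) + (5/6)sin(6x).


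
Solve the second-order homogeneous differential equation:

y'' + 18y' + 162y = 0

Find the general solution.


Characteristic equation: r² + 18r + 162 = 0.
Discriminant is negative; roots r = -9 ± 9i (complex conjugate pair).
General solution uses e^(α x)(C₁ cos(β x) + C₂ sin(β x)): y = e^(-9x)(C₁cos(9x) + C₂sin(9x)).


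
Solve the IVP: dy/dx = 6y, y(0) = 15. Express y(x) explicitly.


General solution of y' = 6y is y = Ce^(6x).
Apply y(0) = 15: C = 15.
Particular solution: y = 15e^(6x).


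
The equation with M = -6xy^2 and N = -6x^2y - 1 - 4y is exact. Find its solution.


Check exactness: ∂M/∂y = -12xy and ∂N/∂x = -12xy; equal, so the equation is exact.
Integrate M with respect to x (treating y as constant): ∫M dx = -3x^2y^2 + h(y).
Differentiate w.r.t. y and set equal to N: the x-dependent terms already match, leaving h'(y) = -1 - 4y. Integrate: h(y) = -y - 2y^2.
So F(x,y) = -3x^2y^2 - y - 2y^2.
General solution: -3x^2y^2 - y - 2y^2 = C.


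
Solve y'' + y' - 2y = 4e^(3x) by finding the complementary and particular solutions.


Characteristic roots of r² + r - 2 = 0 are -2, 1.
y_h = C₁e^(-2x) + C₂e^(x).
Forcing exponent 3 is not a characteristic root; try y_p = Ae^(3x).
Substitute: A·(9 + (1)·3 + (-2)) = A·10 = 4, so A = 2/5.
General solution: y = C₁e^(-2x) + C₂e^(x) + (2/5)e^(3x).


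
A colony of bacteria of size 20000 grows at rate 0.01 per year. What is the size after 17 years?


The ODE dP/dt = 0.01P has solution P(t) = P(0)e^(0.01t).
Substitute P(0) = 20000 and t = 17: P(17) = 20000 e^(0.17) ≈ 23706.


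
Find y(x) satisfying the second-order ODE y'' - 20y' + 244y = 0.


Characteristic equation: r² - 20r + 244 = 0.
Discriminant is negative; roots r = 10 ± 12i (complex conjugate pair).
General solution uses e^(α x)(C₁ cos(β x) + C₂ sin(β x)): y = e^(10x)(C₁cos(12x) + C₂sin(12x)).


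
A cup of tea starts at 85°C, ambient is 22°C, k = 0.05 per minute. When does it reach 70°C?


From T(t) = T_a + (T₀ - T_a)e^(-kt), set T(t) = 70:
(70 - 22) / (85 - 22) = e^(-0.05t), so t = -ln(0.762)/0.05 ≈ 5.4 minutes.


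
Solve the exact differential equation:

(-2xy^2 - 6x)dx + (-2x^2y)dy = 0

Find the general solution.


Check exactness: ∂M/∂y = -4xy and ∂N/∂x = -4xy; equal, so the equation is exact.
Integrate M with respect to x (treating y as constant): ∫M dx = -x^2y^2 - 3x^2 + h(y).
Differentiate w.r.t. y and set equal to N: all terms match, so h'(y) = 0 and h is a constant absorbed into C.
General solution: -x^2y^2 - 3x^2 = C.


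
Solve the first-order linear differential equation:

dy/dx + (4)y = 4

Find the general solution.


P(x) = 4, Q(x) = 4; integrating factor μ = e^(4x).
(μ y)' = 4e^(4x) ⇒ μ y = e^(4x) + C.
Divide by μ: y = 1 + Ce^(-4x).


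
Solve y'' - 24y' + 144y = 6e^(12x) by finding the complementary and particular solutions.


Characteristic polynomial (r - 12)² = 0; repeated root r = 12.
y_h = (C₁ + C₂x)e^(12x). Forcing matches the repeated root (resonance), so try y_p = Ax² e^(12x).
Substitute and solve for A: 2A = 6, so A = 3.
General solution: y = (C₁ + C₂x + 3x²)e^(12x).


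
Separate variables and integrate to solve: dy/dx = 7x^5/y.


Separate variables: y dy = 7x^5 dx.
Integrate both sides: y²/2 = (7/6)x^6 + C₀.
Multiply by 2: y² = (7/3)x^6 + C.


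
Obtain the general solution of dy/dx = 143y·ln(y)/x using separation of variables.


Separate: dy/[y ln(y)] = 143 dx/x.
Substitute u = ln(y): du/u = 143 dx/x.
Integrate: ln|ln(y)| = 143ln|x| + C₀, hence ln(y) = C·x^143.


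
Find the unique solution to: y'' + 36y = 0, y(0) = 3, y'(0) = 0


Characteristic roots of r² + 36 = 0 are ±6i, so y = C₁cos(6x) + C₂sin(6x).
Apply y(0) = 3: C₁ = 3. Differentiate and apply y'(0) = 0: 6·C₂ = 0, so C₂ = 0.
Particular solution: y = 3cos(6x).


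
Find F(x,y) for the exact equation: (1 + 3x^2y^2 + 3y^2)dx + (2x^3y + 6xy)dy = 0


Check exactness: ∂M/∂y = 6x^2y + 6y and ∂N/∂x = 6x^2y + 6y; equal, so the equation is exact.
Integrate M with respect to x (treating y as constant): ∫M dx = x + x^3y^2 + 3xy^2 + h(y).
Differentiate w.r.t. y and set equal to N: all terms match, so h'(y) = 0 and h is a constant absorbed into C.
General solution: x + x^3y^2 + 3xy^2 = C.


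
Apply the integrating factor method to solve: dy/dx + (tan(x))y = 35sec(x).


P(x) = tan(x) ⇒ μ = e^(∫tan(x)dx) = sec(x).
(sec(x) y)' = 35sec²(x) ⇒ sec(x) y = 35tan(x) + C.
Multiply by cos(x): y = 35sin(x) + C·cos(x).


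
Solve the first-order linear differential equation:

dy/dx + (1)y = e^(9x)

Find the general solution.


P(x) = 1 ⇒ μ = e^(x).
(μ y)' = e^(10x) ⇒ μ y = e^(10x)/10 + C.
Divide by μ: y = (1/10)e^(9x) + Ce^(-x).


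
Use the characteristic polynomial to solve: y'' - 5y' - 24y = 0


Characteristic equation: r² - 5r - 24 = 0.
Factor: (r - 8)(r + 3) = 0 ⇒ r = 8, -3 (distinct real).
General solution: y = C₁e^(8x) + C₂e^(-3x).


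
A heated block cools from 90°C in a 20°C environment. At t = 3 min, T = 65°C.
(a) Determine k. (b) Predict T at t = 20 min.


Newton's law: T(t) = T_a + (T₀ - T_a)e^(-kt).
(a) Use T(3) = 65: (65 - 20)/(90 - 20) = e^(-k·3), so k = -ln(0.643)/3 ≈ 0.1473.
(b) Apply k to t = 20: T(20) = 20 + (70)e^(-2.946) ≈ 23.7°C.


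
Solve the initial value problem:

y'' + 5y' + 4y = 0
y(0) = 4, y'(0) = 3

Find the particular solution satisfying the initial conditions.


Characteristic roots of r² + 5r + 4 = 0 are -4, -1.
General solution y = c₁ e^(-4x) + c₂ e^(-x).
Apply y(0) = 4: c₁ + c₂ = 4. Apply y'(0) = 3: -4 c₁ - 1 c₂ = 3.
Solve: c₁ = -7/3, c₂ = 19/3.
Particular solution: y = -(7/3)e^(-4x) + (19/3)e^(-x).


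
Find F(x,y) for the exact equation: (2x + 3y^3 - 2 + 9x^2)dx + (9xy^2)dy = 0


Check exactness: ∂M/∂y = 9y^2 and ∂N/∂x = 9y^2; equal, so the equation is exact.
Integrate M with respect to x (treating y as constant): ∫M dx = x^2 + 3xy^3 - 2x + 3x^3 + h(y).
Differentiate w.r.t. y and set equal to N: all terms match, so h'(y) = 0 and h is a constant absorbed into C.
General solution: x^2 + 3xy^3 - 2x + 3x^3 = C.


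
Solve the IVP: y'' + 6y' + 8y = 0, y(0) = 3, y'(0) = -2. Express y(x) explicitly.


Characteristic roots of r² + 6r + 8 = 0 are -2, -4.
General solution y = c₁ e^(-2x) + c₂ e^(-4x).
Apply y(0) = 3: c₁ + c₂ = 3. Apply y'(0) = -2: -2 c₁ - 4 c₂ = -2.
Solve: c₁ = 5, c₂ = -2.
Particular solution: y = 5e^(-2x) - 2e^(-4x).


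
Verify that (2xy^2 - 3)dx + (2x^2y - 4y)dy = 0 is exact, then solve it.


Check exactness: ∂M/∂y = 4xy and ∂N/∂x = 4xy; equal, so the equation is exact.
Integrate M with respect to x (treating y as constant): ∫M dx = x^2y^2 - 3x + h(y).
Differentiate w.r.t. y and set equal to N: the x-dependent terms already match, leaving h'(y) = -4y. Integrate: h(y) = -2y^2.
So F(x,y) = x^2y^2 - 2y^2 - 3x.
General solution: x^2y^2 - 2y^2 - 3x = C.


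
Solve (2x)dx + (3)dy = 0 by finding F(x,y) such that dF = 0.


Check exactness: ∂M/∂y = 0 and ∂N/∂x = 0; equal, so the equation is exact.
Integrate M with respect to x (treating y as constant): ∫M dx = x^2 + h(y).
Differentiate w.r.t. y and set equal to N: the x-dependent terms already match, leaving h'(y) = 3. Integrate: h(y) = 3y.
So F(x,y) = 3y + x^2.
General solution: 3y + x^2 = C.


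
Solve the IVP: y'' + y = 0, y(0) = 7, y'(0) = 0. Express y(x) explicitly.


Characteristic roots of r² + 1 = 0 are ±1i, so y = C₁cos(x) + C₂sin(x).
Apply y(0) = 7: C₁ = 7. Differentiate and apply y'(0) = 0: 1·C₂ = 0, so C₂ = 0.
Particular solution: y = 7cos(x).


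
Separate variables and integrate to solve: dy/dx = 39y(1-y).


Separate: dy/[y(1-y)] = 39 dx.
Partial fractions: 1/[y(1-y)] = 1/y + 1/(1-y).
Integrate: ln|y/(1-y)| = 39x + C₀.
Solve for y: y = 1/(1 + Ce^(-39x)).


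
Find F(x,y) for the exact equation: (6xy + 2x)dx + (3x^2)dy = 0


Check exactness: ∂M/∂y = 6x and ∂N/∂x = 6x; equal, so the equation is exact.
Integrate M with respect to x (treating y as constant): ∫M dx = 3x^2y + x^2 + h(y).
Differentiate w.r.t. y and set equal to N: all terms match, so h'(y) = 0 and h is a constant absorbed into C.
General solution: 3x^2y + x^2 = C.


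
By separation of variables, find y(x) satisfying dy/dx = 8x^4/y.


Separate variables: y dy = 8x^4 dx.
Integrate both sides: y²/2 = (8/5)x^5 + C₀.
Multiply by 2: y² = (16/5)x^5 + C.


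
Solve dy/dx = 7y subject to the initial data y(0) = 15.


General solution of y' = 7y is y = Ce^(7x).
Apply y(0) = 15: C = 15.
Particular solution: y = 15e^(7x).


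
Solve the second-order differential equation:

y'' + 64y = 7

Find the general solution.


Homogeneous part: r² + 64 = 0 ⇒ r = ±8i, so y_h = C₁cos(8x) + C₂sin(8x).
Try constant y_p = A; plug in: 64A = 7 ⇒ A = 7/64.
General solution: y = C₁cos(8x) + C₂sin(8x) + 7/64.


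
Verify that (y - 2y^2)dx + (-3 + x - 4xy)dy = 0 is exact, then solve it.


Check exactness: ∂M/∂y = 1 - 4y and ∂N/∂x = 1 - 4y; equal, so the equation is exact.
Integrate M with respect to x (treating y as constant): ∫M dx = xy - 2xy^2 + h(y).
Differentiate w.r.t. y and set equal to N: the x-dependent terms already match, leaving h'(y) = -3. Integrate: h(y) = -3y.
So F(x,y) = -3y + xy - 2xy^2.
General solution: -3y + xy - 2xy^2 = C.


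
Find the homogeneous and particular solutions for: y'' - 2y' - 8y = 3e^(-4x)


Characteristic roots of r² - 2r - 8 = 0 are 4, -2.
y_h = C₁e^(4x) + C₂e^(-2x).
Forcing exponent -4 is not a characteristic root; try y_p = Ae^(-4x).
Substitute: A·(16 + (-2)·-4 + (-8)) = A·16 = 3, so A = 3/16.
General solution: y = C₁e^(4x) + C₂e^(-2x) + (3/16)e^(-4x).


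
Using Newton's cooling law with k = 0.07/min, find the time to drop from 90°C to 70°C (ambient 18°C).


From T(t) = T_a + (T₀ - T_a)e^(-kt), set T(t) = 70:
(70 - 18) / (90 - 18) = e^(-0.07t), so t = -ln(0.722)/0.07 ≈ 4.6 minutes.


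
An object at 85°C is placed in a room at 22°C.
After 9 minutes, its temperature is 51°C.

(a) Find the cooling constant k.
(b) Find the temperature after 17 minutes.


Newton's law: T(t) = T_a + (T₀ - T_a)e^(-kt).
(a) Use T(9) = 51: (51 - 22)/(85 - 22) = e^(-k·9), so k = -ln(0.460)/9 ≈ 0.0862.
(b) Apply k to t = 17: T(17) = 22 + (63)e^(-1.465) ≈ 36.6°C.


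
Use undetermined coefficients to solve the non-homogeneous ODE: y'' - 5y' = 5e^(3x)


Characteristic roots of r² - 5r = 0 are 0, 5.
y_h = C₁ + C₂e^(5x).
Forcing exponent 3 is not a characteristic root; try y_p = Ae^(3x).
Substitute: A·(9 + (-5)·3 + (0)) = A·-6 = 5, so A = -5/6.
General solution: y = C₁ + C₂e^(5x) - (5/6)e^(3x).


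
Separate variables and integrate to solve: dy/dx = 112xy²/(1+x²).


Separate: dy/y² = 112x/(1+x²) dx.
Integrate LHS: ∫ dy/y² = -1/y.
Integrate RHS via u = 1+x²: 56ln(1+x²) + C.
Result: -1/y = 56ln(1+x²) + C.


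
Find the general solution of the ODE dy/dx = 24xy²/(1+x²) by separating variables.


Separate: dy/y² = 24x/(1+x²) dx.
Integrate LHS: ∫ dy/y² = -1/y.
Integrate RHS via u = 1+x²: 12ln(1+x²) + C.
Result: -1/y = 12ln(1+x²) + C.


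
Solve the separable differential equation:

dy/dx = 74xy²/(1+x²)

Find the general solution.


Separate: dy/y² = 74x/(1+x²) dx.
Integrate LHS: ∫ dy/y² = -1/y.
Integrate RHS via u = 1+x²: 37ln(1+x²) + C.
Result: -1/y = 37ln(1+x²) + C.
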